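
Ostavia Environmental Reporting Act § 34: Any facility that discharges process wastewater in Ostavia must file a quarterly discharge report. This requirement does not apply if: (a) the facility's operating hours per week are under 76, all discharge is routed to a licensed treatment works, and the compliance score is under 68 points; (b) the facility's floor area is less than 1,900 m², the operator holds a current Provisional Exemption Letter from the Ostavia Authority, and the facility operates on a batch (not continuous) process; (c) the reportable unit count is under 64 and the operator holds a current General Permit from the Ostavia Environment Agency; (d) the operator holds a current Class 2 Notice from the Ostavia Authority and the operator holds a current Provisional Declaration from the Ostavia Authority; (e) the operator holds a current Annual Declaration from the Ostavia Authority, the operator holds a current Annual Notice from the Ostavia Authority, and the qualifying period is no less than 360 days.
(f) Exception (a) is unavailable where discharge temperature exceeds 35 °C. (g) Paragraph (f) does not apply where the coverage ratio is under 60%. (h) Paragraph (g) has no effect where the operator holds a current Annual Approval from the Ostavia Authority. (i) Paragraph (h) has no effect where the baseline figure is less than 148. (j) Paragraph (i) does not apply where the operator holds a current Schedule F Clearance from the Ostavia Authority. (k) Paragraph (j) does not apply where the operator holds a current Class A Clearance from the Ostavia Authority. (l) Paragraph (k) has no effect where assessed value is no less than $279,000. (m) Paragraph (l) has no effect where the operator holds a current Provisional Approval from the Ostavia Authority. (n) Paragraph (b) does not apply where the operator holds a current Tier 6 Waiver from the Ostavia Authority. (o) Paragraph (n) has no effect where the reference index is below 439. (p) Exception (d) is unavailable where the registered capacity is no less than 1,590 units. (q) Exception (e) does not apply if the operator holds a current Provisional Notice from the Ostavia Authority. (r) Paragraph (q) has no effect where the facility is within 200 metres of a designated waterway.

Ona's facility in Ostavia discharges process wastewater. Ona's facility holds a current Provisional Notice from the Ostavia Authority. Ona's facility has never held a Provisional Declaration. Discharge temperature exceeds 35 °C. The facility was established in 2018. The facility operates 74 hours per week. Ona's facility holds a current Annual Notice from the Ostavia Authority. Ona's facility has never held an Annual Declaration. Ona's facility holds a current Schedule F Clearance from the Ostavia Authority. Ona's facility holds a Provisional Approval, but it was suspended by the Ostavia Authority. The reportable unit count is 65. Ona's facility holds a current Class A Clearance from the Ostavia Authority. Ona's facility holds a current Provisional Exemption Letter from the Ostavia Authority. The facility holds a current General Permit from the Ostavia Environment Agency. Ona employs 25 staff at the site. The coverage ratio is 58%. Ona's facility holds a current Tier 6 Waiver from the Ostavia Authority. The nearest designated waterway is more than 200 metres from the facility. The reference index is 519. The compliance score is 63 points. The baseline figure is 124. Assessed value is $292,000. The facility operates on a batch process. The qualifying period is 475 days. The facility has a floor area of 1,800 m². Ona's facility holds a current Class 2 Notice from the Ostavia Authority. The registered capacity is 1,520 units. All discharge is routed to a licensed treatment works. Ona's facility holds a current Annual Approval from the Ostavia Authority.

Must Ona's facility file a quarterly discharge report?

Yes — Ona's facility must file a quarterly discharge report.

All of (a)'s requirements are met (the facility's operating hours per week are 74, under the 76 limit; discharge is routed to a licensed treatment works; the compliance score is 63 points, under the 68 points limit). But: (f) operates against (a): discharge temperature exceeds 35 °C. (g) would limit (f) — the coverage ratio is 58%, under the 60% limit — but (h) sets (g) aside: (h) applies — a current Annual Approval is held. (i) would limit (h) — the baseline figure is 124, less than the 148 limit — but (j) sets (i) aside: (j) operates — a current Schedule F Clearance is held. (k) would limit (j) — a current Class A Clearance is held — but (l) sets (k) aside: (l) is triggered — assessed value is $292,000, meeting the $279,000 threshold. (m) is not triggered (the Provisional Approval is not current), so (l) stands. (a) is therefore removed.
Exception (b) is satisfied on its face — the facility's floor area is 1,800 m², less than the 1,900 m² limit; a current Provisional Exemption Letter is held; the facility operates on a batch process. But applying paragraphs (n)–(o): (n) operates against (b): a current Tier 6 Waiver is held. (o), which would lift (n), is inapplicable — the reference index is 519, not below 439. (b) is therefore removed.
Exception (c) does not apply: the reportable unit count is 65, not under 64.
Exception (d) fails — the Provisional Declaration is not current.
Exception (e) requires that the operator holds a current Annual Declaration from the Ostavia Authority; but no current Annual Declaration is held, so (e) is unavailable.
No exception displaces § 34.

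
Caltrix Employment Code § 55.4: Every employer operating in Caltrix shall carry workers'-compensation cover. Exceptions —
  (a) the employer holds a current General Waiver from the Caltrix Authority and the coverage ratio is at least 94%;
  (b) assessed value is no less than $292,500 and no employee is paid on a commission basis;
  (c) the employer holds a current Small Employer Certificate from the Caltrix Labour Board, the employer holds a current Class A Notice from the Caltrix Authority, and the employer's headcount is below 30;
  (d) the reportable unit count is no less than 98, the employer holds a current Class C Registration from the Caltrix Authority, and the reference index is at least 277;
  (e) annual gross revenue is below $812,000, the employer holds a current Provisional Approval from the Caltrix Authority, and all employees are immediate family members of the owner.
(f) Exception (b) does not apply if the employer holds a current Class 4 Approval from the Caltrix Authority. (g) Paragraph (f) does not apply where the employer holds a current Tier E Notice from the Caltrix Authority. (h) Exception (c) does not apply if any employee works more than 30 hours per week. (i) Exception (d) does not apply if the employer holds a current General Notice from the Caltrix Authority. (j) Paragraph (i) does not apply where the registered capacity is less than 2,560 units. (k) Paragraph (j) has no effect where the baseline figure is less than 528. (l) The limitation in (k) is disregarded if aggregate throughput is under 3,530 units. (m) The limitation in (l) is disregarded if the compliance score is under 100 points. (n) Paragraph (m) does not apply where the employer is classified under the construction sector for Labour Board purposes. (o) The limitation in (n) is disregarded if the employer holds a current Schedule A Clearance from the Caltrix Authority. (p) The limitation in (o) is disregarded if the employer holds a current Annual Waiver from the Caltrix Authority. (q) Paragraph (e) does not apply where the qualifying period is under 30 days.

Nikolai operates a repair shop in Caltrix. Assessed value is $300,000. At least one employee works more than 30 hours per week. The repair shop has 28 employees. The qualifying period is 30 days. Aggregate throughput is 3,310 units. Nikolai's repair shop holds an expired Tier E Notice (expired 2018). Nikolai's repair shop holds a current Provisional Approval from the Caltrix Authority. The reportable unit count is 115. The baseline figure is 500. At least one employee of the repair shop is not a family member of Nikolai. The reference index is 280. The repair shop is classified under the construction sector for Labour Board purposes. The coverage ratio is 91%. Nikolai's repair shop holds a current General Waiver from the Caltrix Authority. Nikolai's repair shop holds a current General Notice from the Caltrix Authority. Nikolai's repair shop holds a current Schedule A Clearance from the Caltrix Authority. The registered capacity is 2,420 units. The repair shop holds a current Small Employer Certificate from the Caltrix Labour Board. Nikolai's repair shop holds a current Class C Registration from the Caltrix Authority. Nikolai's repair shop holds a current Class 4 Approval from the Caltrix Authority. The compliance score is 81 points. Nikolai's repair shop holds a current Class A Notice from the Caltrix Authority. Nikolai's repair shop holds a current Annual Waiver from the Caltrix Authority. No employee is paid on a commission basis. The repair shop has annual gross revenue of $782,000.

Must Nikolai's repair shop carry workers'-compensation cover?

No — exception (d) applies; Nikolai's repair shop is not required to carry workers'-compensation cover.

Exception (a) fails — the coverage ratio is 91%, short of 94%.
All of (b)'s requirements are met (assessed value is $300,000, meeting the $292,500 threshold; no employee is paid on commission). But: (f) applies — a current Class 4 Approval is held. (g), which would lift (f), does not operate here — there is no Tier E Notice in force. So (b) is unavailable.
Exception (c) is satisfied on its face — a current Small Employer Certificate is held; a current Class A Notice is held; the employer's headcount is 28, below the 30 limit. Turning to paragraph (h): (h) operates against (c): at least one employee exceeds 30 hours/week. So (c) is unavailable.
All of (d)'s requirements are met (the reportable unit count is 115, meeting the 98 threshold; a current Class C Registration is held; the reference index is 280, meeting the 277 threshold). Under paragraphs (i)–(p): (i) applies (a current General Notice is held), but yields to (j): (j) operates — the registered capacity is 2,420 units, less than the 2,560 units limit. (k) would limit (j) — the baseline figure is 500, less than the 528 limit — but (l) sets (k) aside: (l) operates against (k): aggregate throughput is 3,310 units, under the 3,530 units limit. (m) would limit (l) — the compliance score is 81 points, under the 100 points limit — but (n) sets (m) aside: (n) is engaged — the repair shop is classified under the construction sector. (o) is triggered (a current Schedule A Clearance is held), but yields to (p): (p) is engaged — a current Annual Waiver is held. So (d) applies.
Exception (e) fails — at least one employee is not a family member.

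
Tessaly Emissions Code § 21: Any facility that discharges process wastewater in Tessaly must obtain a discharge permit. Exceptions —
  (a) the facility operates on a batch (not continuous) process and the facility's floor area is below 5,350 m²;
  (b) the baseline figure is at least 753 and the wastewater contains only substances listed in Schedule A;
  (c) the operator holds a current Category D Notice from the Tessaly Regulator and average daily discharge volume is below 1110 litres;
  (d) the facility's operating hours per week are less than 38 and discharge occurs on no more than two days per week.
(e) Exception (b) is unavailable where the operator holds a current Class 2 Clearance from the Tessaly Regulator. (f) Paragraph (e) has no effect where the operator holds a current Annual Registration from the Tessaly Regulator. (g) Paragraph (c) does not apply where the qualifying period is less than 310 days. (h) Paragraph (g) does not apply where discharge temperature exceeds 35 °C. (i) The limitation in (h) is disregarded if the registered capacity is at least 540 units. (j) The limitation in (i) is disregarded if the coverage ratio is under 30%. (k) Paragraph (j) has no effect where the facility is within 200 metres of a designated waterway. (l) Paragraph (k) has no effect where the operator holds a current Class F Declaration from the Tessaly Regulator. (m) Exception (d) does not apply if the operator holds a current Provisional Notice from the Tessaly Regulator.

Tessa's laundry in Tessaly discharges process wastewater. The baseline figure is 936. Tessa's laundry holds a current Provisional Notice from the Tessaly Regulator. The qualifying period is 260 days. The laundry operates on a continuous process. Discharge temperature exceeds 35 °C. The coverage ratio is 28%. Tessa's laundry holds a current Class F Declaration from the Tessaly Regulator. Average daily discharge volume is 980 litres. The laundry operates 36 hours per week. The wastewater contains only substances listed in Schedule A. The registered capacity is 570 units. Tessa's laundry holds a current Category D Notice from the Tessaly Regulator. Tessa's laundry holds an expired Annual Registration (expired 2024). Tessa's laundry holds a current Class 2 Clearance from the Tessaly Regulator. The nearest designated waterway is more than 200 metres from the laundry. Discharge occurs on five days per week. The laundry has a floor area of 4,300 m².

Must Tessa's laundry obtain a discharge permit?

Exception (a) does not apply: the facility operates on a continuous process.
Exception (b): the baseline figure is 936, meeting the 753 threshold; the wastewater is Schedule-A-only — every condition holds. Turning to paragraphs (e)–(f): (e) operates — a current Class 2 Clearance is held. (f) is not triggered (no current Annual Registration is held), so (e) stands. Exception (b) does not apply.
All of (c)'s requirements are met (a current Category D Notice is held; average daily discharge volume is 980 litres, below the 1110 litres limit). Considering the limiting provisions: (g) would limit (c) — the qualifying period is 260 days, less than the 310 days limit — but (h) sets (g) aside: (h) applies — discharge temperature exceeds 35 °C. (i) would limit (h) — the registered capacity is 570 units, meeting the 540 units threshold — but (j) sets (i) aside: (j) is engaged — the coverage ratio is 28%, under the 30% limit. (k) is not triggered (the laundry is more than 200 m from any designated waterway), so (j) stands. (c) remains available.
Exception (d) does not apply: discharge occurs on five days per week.

No — exception (c) applies; Tessa's laundry is not required to obtain a discharge permit.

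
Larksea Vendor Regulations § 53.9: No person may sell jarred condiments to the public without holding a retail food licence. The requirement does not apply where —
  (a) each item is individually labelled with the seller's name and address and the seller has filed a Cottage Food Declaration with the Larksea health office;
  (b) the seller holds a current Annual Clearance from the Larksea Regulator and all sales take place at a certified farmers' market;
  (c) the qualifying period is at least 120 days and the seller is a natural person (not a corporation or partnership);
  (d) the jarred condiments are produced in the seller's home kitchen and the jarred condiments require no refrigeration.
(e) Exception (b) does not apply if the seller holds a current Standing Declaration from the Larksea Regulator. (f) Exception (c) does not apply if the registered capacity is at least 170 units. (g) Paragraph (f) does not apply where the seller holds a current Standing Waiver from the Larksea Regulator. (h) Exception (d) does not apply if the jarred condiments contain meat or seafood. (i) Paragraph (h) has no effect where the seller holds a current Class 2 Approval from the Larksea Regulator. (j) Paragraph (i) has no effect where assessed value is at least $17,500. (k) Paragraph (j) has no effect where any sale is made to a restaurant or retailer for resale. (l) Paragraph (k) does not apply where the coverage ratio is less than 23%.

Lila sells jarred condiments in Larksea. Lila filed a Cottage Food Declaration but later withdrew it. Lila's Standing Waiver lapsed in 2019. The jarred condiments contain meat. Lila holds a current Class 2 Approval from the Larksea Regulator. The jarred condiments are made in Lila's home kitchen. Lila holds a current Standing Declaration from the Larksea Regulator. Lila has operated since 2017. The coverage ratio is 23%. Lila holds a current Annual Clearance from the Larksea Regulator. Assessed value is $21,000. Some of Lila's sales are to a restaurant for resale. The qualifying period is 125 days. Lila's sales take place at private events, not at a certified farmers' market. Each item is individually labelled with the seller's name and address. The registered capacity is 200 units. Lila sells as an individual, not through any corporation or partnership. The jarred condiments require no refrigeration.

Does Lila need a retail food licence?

No — exception (d) applies; Lila is not required to hold a retail food licence.

Exception (a) does not apply: the Cottage Food Declaration was withdrawn.
Exception (b) does not apply: sales are at private events, not a certified farmers' market.
Exception (c)'s conditions are all satisfied: the qualifying period is 125 days, meeting the 120 days threshold; the seller is a natural person. Turning to paragraphs (f)–(g): (f) operates against (c): the registered capacity is 200 units, meeting the 170 units threshold. (g), which would lift (f), does not operate here — the Standing Waiver is not current. Exception (c) does not apply.
All of (d)'s requirements are met (the jarred condiments are home-kitchen produced; the jarred condiments are shelf-stable). Under paragraphs (h)–(l): (h) would limit (d) — the jarred condiments contain meat — but (i) sets (h) aside: (i) operates against (h): a current Class 2 Approval is held. (j) would limit (i) — assessed value is $21,000, meeting the $17,500 threshold — but (k) sets (j) aside: (k) applies — some sales are to a restaurant for resale. (l), which would lift (k), is not engaged — the coverage ratio is 23%, not less than 23%. Exception (d) stands.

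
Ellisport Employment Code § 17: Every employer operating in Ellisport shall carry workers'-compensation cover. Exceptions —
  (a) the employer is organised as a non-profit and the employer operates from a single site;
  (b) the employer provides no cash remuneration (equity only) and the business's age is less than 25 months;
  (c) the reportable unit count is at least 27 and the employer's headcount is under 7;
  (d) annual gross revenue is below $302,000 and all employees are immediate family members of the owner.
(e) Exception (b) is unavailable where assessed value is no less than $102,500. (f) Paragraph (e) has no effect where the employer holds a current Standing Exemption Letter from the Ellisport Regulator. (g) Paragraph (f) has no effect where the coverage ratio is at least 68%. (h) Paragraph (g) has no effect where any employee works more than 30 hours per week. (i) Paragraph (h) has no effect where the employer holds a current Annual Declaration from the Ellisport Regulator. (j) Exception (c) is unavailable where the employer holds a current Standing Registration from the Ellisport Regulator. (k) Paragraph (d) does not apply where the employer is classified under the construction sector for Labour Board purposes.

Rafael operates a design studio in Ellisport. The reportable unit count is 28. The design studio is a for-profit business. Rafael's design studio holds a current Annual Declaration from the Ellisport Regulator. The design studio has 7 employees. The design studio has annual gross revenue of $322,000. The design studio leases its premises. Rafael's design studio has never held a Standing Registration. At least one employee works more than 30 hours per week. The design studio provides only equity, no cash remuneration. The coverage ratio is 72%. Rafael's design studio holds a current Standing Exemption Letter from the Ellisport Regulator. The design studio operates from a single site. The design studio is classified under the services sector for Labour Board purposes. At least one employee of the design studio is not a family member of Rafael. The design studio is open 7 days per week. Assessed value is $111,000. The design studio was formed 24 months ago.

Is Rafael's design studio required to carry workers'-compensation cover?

Yes — Rafael's design studio must carry workers'-compensation cover.

Exception (a) requires that the employer is organised as a non-profit; but the employer is for-profit, so (a) is unavailable.
Exception (b) is satisfied on its face — remuneration is equity-only; the business's age is 24 months, less than the 25 months limit. But: (e) operates against (b): assessed value is $111,000, meeting the $102,500 threshold. (f) would limit (e) — a current Standing Exemption Letter is held — but (g) sets (f) aside: (g) is triggered — the coverage ratio is 72%, meeting the 68% threshold. (h) applies (at least one employee exceeds 30 hours/week), but is overridden by (i): (i) operates — a current Annual Declaration is held. So (b) is unavailable.
Exception (c) does not apply: the employer's headcount is 7, not under 7.
Exception (d) does not apply: annual gross revenue is $322,000, not below $302,000.
None of the exceptions is available; § 17 applies in full.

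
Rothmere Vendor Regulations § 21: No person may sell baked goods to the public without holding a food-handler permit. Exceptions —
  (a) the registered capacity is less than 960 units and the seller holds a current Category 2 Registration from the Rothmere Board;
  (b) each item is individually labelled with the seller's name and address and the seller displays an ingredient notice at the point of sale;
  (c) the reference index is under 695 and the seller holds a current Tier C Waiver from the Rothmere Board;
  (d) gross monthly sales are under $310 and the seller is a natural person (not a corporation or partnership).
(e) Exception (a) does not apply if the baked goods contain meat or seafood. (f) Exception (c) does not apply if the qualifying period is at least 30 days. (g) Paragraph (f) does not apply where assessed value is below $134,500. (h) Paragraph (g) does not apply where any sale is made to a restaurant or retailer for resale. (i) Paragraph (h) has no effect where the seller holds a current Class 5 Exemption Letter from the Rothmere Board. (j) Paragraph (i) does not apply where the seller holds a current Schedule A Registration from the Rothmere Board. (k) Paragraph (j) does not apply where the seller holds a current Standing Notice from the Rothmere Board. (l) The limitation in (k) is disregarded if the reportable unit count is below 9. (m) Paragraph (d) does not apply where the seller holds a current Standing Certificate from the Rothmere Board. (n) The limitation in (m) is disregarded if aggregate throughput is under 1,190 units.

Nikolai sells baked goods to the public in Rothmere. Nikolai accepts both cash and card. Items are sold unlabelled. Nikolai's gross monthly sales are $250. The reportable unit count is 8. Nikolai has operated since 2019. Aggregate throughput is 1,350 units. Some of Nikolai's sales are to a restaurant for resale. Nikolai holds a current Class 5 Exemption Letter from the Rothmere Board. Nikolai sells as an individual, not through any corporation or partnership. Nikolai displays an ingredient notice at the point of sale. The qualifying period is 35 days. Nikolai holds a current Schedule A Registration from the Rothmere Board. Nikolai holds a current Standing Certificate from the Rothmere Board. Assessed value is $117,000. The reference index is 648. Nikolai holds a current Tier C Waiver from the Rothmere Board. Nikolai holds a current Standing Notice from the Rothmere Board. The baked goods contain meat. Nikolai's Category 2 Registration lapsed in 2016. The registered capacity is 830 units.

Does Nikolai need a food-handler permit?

Yes — Nikolai must hold a food-handler permit.

Exception (a) does not apply: no current Category 2 Registration is held.
Exception (b) does not apply: items are sold unlabelled.
Exception (c)'s conditions are all satisfied: the reference index is 648, under the 695 limit; a current Tier C Waiver is held. But applying paragraphs (f)–(l): (f) operates against (c): the qualifying period is 35 days, meeting the 30 days threshold. (g) would limit (f) — assessed value is $117,000, below the $134,500 limit — but (h) sets (g) aside: (h) is triggered — some sales are to a restaurant for resale. (i) would limit (h) — a current Class 5 Exemption Letter is held — but (j) sets (i) aside: (j) is triggered — a current Schedule A Registration is held. (k) is triggered (a current Standing Notice is held), but is displaced by (l): (l) operates against (k): the reportable unit count is 8, below the 9 limit. (c) is therefore removed.
Exception (d) is satisfied on its face — gross monthly sales are $250, under the $310 limit; the seller is a natural person. But applying paragraphs (m)–(n): (m) operates — a current Standing Certificate is held. (n) does not operate here (aggregate throughput is 1,350 units, not under 1,190 units), so (m) stands. (d) is therefore removed.
Every exception is unavailable, so the rule governs.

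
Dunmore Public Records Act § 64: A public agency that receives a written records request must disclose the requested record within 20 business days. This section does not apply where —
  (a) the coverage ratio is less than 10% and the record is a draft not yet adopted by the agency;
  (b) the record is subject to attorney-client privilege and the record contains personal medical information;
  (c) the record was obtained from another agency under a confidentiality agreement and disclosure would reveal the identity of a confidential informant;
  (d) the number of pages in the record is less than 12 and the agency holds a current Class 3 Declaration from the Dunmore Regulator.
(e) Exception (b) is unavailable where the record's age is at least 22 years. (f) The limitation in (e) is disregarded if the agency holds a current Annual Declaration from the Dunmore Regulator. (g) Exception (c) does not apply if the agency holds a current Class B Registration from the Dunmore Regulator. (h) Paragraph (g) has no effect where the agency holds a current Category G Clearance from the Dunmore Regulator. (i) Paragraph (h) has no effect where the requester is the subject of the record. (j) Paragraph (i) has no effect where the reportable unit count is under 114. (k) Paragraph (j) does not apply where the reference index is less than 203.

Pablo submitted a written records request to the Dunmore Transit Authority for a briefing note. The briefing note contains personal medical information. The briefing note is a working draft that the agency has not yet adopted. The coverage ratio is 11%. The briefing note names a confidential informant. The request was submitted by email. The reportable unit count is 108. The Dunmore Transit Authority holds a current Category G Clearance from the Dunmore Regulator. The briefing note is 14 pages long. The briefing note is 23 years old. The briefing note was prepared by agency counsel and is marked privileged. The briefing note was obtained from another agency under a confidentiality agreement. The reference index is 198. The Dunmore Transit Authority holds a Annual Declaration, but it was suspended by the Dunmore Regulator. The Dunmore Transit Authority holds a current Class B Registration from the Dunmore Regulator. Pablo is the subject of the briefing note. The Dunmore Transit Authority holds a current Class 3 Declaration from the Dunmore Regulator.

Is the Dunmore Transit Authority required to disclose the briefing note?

Yes — the Dunmore Transit Authority must disclose the briefing note.

Exception (a) fails — the coverage ratio is 11%, not less than 10%.
All of (b)'s requirements are met (the briefing note is privileged; the briefing note contains personal medical information). But applying paragraphs (e)–(f): (e) operates against (b): the record's age is 23 years, meeting the 22 years threshold. (f), which would lift (e), is not engaged — there is no Annual Declaration in force. So (b) is unavailable.
Exception (c)'s conditions are all satisfied: the briefing note was obtained under a confidentiality agreement; the briefing note names a confidential informant. Turning to paragraphs (g)–(k): (g) operates against (c): a current Class B Registration is held. (h) would limit (g) — a current Category G Clearance is held — but (i) sets (h) aside: (i) is engaged — Pablo is the subject of the briefing note. (j) operates (the reportable unit count is 108, under the 114 limit), but is itself disapplied by (k): (k) is triggered — the reference index is 198, less than the 203 limit. Exception (c) does not apply.
Exception (d) does not apply: the number of pages in the record is 14, not less than 12.
Every exception is unavailable, so the rule governs.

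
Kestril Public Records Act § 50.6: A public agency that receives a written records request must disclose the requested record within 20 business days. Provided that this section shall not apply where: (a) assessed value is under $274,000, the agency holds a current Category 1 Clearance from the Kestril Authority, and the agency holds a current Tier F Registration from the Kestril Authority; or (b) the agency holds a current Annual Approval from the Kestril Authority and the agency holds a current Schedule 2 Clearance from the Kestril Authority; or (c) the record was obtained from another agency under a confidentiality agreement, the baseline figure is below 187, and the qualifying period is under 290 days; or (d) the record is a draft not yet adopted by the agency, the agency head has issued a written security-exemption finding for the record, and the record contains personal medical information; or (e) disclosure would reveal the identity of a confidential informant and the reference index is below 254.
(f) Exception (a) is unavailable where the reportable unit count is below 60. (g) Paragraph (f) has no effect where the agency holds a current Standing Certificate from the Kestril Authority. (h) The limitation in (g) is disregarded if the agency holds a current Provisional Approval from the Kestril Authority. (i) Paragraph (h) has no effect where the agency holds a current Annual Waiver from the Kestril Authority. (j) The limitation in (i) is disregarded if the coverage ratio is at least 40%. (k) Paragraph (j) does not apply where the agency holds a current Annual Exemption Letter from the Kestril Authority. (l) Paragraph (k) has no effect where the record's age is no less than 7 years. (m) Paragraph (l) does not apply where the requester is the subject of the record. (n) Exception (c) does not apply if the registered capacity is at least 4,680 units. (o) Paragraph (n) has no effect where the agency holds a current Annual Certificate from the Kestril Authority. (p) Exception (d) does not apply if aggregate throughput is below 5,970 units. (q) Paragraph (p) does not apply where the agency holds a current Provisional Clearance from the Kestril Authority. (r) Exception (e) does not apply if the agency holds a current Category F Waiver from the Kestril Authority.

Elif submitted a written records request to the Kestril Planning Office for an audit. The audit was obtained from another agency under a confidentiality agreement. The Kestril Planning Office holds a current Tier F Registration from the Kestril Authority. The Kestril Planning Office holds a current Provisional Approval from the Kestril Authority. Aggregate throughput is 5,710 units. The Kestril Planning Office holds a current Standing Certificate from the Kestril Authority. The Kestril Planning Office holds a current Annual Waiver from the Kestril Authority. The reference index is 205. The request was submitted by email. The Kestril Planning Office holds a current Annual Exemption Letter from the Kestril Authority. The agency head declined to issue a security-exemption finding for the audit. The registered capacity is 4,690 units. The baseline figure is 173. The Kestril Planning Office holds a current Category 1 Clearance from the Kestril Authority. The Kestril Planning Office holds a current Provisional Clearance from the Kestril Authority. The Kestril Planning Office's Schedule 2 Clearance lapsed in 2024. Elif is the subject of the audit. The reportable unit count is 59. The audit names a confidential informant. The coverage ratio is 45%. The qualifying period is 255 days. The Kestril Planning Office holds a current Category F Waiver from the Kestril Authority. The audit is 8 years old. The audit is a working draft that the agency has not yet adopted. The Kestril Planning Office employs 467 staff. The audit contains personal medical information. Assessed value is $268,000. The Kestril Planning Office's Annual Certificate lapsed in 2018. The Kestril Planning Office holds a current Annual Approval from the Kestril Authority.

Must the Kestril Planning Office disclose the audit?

All of (a)'s requirements are met (assessed value is $268,000, under the $274,000 limit; a current Category 1 Clearance is held; a current Tier F Registration is held). Under paragraphs (f)–(m): (f) applies (the reportable unit count is 59, below the 60 limit), but yields to (g): (g) is engaged — a current Standing Certificate is held. (h) applies (a current Provisional Approval is held), but yields to (i): (i) is engaged — a current Annual Waiver is held. (j) is triggered (the coverage ratio is 45%, meeting the 40% threshold), but is displaced by (k): (k) operates against (j): a current Annual Exemption Letter is held. (l) is triggered (the record's age is 8 years, meeting the 7 years threshold), but is itself disapplied by (m): (m) is engaged — Elif is the subject of the audit. Exception (a) stands.
Exception (b) fails — there is no Schedule 2 Clearance in force.
Exception (c)'s conditions are all satisfied: the audit was obtained under a confidentiality agreement; the baseline figure is 173, below the 187 limit; the qualifying period is 255 days, under the 290 days limit. But applying paragraphs (n)–(o): (n) operates against (c): the registered capacity is 4,690 units, meeting the 4,680 units threshold. (o), which would lift (n), is not engaged — there is no Annual Certificate in force. So (c) is unavailable.
Exception (d) fails — the agency head declined to issue a security-exemption finding.
All of (e)'s requirements are met (the audit names a confidential informant; the reference index is 205, below the 254 limit). Turning to paragraph (r): (r) is triggered — a current Category F Waiver is held. Exception (e) does not apply.

No — exception (a) applies; the Kestril Planning Office is not required to disclose the audit.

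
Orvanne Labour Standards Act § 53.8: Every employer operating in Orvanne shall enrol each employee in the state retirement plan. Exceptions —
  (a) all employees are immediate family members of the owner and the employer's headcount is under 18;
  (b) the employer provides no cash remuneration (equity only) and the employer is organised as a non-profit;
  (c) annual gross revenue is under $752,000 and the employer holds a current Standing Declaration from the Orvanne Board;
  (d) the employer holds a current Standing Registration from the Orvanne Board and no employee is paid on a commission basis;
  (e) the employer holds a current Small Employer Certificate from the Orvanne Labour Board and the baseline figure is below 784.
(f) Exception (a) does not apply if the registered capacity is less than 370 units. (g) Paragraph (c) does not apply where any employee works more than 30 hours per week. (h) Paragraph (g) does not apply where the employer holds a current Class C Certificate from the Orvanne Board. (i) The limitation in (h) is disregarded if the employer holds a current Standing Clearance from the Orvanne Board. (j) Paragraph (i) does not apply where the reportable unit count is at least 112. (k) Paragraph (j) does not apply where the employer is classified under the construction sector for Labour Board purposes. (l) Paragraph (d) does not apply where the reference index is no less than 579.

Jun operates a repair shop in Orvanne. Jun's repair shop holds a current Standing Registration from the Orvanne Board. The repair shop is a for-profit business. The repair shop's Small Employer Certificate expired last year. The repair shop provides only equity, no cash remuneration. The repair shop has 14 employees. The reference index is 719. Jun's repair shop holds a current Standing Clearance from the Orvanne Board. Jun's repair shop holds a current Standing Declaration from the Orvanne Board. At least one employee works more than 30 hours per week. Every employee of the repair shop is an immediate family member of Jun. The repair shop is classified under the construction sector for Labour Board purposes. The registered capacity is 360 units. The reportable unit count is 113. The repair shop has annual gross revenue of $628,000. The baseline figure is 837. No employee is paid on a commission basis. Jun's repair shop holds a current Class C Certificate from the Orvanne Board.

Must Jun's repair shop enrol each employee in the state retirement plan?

Yes — Jun's repair shop must enrol each employee in the state retirement plan.

Exception (a)'s conditions are all satisfied: every employee is an immediate family member; the employer's headcount is 14, under the 18 limit. Turning to paragraph (f): (f) operates against (a): the registered capacity is 360 units, less than the 370 units limit. Exception (a) does not apply.
Exception (b) requires that the employer is organised as a non-profit; but the employer is for-profit, so (b) is unavailable.
Exception (c)'s conditions are all satisfied: annual gross revenue is $628,000, under the $752,000 limit; a current Standing Declaration is held. But: (g) operates against (c): at least one employee exceeds 30 hours/week. (h) is triggered (a current Class C Certificate is held), but yields to (i): (i) operates against (h): a current Standing Clearance is held. (j) operates (the reportable unit count is 113, meeting the 112 threshold), but is overridden by (k): (k) is engaged — the repair shop is classified under the construction sector. (c) is therefore removed.
Exception (d): a current Standing Registration is held; no employee is paid on commission — every condition holds. But: (l) operates against (d): the reference index is 719, meeting the 579 threshold. (d) is therefore removed.
Exception (e) requires that the employer holds a current Small Employer Certificate from the Orvanne Labour Board; but the Small Employer Certificate has expired, so (e) is unavailable.
No exception applies. The general rule governs.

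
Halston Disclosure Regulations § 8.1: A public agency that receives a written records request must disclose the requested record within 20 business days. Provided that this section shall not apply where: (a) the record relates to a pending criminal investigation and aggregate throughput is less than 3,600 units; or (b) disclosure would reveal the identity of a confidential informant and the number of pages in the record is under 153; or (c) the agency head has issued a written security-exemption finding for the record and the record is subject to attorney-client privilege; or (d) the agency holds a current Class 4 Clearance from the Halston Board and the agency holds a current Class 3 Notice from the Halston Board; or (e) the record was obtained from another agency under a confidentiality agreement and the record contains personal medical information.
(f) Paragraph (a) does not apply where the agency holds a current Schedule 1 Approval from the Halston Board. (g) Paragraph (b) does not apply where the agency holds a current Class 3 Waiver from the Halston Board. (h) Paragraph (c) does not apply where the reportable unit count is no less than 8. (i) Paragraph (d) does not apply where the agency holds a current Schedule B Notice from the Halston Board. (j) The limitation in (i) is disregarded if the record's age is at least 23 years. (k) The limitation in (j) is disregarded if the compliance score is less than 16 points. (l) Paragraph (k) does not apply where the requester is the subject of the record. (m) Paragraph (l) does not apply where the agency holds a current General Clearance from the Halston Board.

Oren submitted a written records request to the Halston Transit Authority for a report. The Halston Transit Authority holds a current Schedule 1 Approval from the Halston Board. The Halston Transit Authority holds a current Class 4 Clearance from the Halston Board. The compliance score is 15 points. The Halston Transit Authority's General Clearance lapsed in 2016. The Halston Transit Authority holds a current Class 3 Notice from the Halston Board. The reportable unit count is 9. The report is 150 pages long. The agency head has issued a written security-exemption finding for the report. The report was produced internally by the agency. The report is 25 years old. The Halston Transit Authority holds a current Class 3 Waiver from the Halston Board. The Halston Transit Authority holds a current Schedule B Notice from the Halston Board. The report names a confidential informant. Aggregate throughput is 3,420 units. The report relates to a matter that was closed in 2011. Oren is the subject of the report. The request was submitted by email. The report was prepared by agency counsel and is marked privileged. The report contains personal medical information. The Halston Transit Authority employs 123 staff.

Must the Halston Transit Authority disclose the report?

No — exception (d) applies; the Halston Transit Authority is not required to disclose the report.

Exception (a) fails — the report relates to a closed matter.
All of (b)'s requirements are met (the report names a confidential informant; the number of pages in the record is 150, under the 153 limit). But: (g) is triggered — a current Class 3 Waiver is held. So (b) is unavailable.
All of (c)'s requirements are met (a written security-exemption finding has been issued; the report is privileged). Turning to paragraph (h): (h) operates against (c): the reportable unit count is 9, meeting the 8 threshold. (c) is therefore removed.
Exception (d)'s conditions are all satisfied: a current Class 4 Clearance is held; a current Class 3 Notice is held. Applying paragraphs (i)–(m): (i) would limit (d) — a current Schedule B Notice is held — but (j) sets (i) aside: (j) operates against (i): the record's age is 25 years, meeting the 23 years threshold. (k) is engaged (the compliance score is 15 points, less than the 16 points limit), but yields to (l): (l) operates against (k): Oren is the subject of the report. (m) is not triggered (no current General Clearance is held), so (l) stands. (d) remains available.
Exception (e) requires that the record was obtained from another agency under a confidentiality agreement; but the report was produced internally, so (e) is unavailable.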